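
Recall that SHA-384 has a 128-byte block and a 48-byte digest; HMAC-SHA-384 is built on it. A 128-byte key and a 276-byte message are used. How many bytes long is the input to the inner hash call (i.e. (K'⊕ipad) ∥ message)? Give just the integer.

404

Key is 128 ≤ 128 bytes, zero-padded: |K'| = 128.
Inner input = (K'⊕ipad) ∥ m → 128 + 276 = 404 bytes.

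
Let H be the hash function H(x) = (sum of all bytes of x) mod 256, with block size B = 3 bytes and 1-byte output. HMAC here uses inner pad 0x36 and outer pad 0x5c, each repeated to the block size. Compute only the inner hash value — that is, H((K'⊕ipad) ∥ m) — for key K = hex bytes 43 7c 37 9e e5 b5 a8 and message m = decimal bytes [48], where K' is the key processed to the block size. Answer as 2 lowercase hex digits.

7c

Key hex bytes 43 7c 37 9e e5 b5 a8 is 7 bytes > B = 3, so hash it first: H(key) = d6, then zero-pad to 3 bytes: K' = d6 00 00.
K' ⊕ ipad = e0 36 36.
Inner input = e0 36 36 ∥ 30.
Inner hash: sum = 224+54+54+48 = 380; mod 256 = 124 → 7c.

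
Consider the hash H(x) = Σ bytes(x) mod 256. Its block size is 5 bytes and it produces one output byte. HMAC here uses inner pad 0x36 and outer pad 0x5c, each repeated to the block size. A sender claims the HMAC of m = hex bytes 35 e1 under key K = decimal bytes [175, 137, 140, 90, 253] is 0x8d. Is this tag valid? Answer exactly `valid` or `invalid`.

invalid

Key decimal bytes [175, 137, 140, 90, 253] = af 89 8c 5a fd is exactly B = 5 bytes: K' = af 89 8c 5a fd.
K' ⊕ ipad = 99 bf ba 6c cb; K' ⊕ opad = f3 d5 d0 06 a1.
Inner hash: sum = 153+191+186+108+203+53+225 = 1119; mod 256 = 95 → 5f.
Outer hash (recomputed tag): sum = 243+213+208+6+161+95 = 926; mod 256 = 158 → 9e.
Recomputed tag = 9e; claimed = 8d → mismatch.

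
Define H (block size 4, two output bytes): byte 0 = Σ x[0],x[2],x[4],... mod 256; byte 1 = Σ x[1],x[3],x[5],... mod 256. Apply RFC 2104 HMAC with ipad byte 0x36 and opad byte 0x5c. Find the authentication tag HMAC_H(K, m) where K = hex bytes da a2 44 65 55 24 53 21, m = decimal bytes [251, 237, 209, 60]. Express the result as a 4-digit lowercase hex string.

Key hex bytes da a2 44 65 55 24 53 21 is 8 bytes > B = 4, so hash it first: H(key) = c6 4c, then zero-pad to 4 bytes: K' = c6 4c 00 00.
K' ⊕ ipad = f0 7a 36 36.  K' ⊕ opad = 9a 10 5c 5c.
Inner input = (K'⊕ipad) ∥ m = f0 7a 36 36 ∥ fb ed d1 3c.
Inner hash: even-index sum = 754 mod 256 = 242; odd-index sum = 473 mod 256 = 217 → f2 d9.
Outer input = (K'⊕opad) ∥ inner = 9a 10 5c 5c ∥ f2 d9.
Outer hash (tag): even-index sum = 488 mod 256 = 232; odd-index sum = 325 mod 256 = 69 → e8 45.

e845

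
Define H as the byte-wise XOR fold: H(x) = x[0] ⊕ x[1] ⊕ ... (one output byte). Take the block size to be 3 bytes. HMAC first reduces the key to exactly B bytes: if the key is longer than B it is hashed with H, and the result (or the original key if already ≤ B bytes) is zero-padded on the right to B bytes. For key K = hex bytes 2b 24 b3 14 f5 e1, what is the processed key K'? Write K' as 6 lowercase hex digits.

bc0000

|K| = 6 > B = 3, so first hash the key.
H(K): XOR 2b⊕24⊕b3⊕14⊕f5⊕e1 = bc.
Zero-pad H(K) = bc to 3 bytes: K' = bc 00 00.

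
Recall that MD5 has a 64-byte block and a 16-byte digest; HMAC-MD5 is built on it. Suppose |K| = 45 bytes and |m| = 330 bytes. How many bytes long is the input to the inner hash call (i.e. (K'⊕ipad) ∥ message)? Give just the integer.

394

Key is 45 ≤ 64 bytes, zero-padded: |K'| = 64.
Inner input = (K'⊕ipad) ∥ m → 64 + 330 = 394 bytes.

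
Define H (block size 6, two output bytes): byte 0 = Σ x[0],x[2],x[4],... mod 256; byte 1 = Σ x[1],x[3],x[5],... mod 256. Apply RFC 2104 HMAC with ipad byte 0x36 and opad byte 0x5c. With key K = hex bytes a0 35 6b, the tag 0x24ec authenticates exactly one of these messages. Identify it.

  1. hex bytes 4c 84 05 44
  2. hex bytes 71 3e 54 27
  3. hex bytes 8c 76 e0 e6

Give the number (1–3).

3

Key hex bytes a0 35 6b is 3 bytes ≤ B = 6; zero-pad to 6 bytes: K' = a0 35 6b 00 00 00.
K' ⊕ ipad = 96 03 5d 36 36 36; K' ⊕ opad = fc 69 37 5c 5c 5c.
m1: inner = H(96 03 5d 36 36 36 4c 84 05 44) = 7a 37; tag = H(fc 69 37 5c 5c 5c 7a 37) = 0958
m2: inner = H(96 03 5d 36 36 36 71 3e 54 27) = ee d4; tag = H(fc 69 37 5c 5c 5c ee d4) = 7df5
m3: inner = H(96 03 5d 36 36 36 8c 76 e0 e6) = 95 cb; tag = H(fc 69 37 5c 5c 5c 95 cb) = 24ec ← matches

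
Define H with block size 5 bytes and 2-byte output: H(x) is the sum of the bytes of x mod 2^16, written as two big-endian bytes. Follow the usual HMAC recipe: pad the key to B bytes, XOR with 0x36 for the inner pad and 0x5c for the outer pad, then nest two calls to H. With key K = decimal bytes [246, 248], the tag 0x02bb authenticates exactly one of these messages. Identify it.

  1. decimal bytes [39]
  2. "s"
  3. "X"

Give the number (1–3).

Key decimal bytes [246, 248] = f6 f8 is 2 bytes ≤ B = 5; zero-pad to 5 bytes: K' = f6 f8 00 00 00.
K' ⊕ ipad = c0 ce 36 36 36; K' ⊕ opad = aa a4 5c 5c 5c.
m1: inner = H(c0 ce 36 36 36 27) = 02 57; tag = H(aa a4 5c 5c 5c 02 57) = 02bb ← matches
m2: inner = H(c0 ce 36 36 36 73) = 02 a3; tag = H(aa a4 5c 5c 5c 02 a3) = 0307
m3: inner = H(c0 ce 36 36 36 58) = 02 88; tag = H(aa a4 5c 5c 5c 02 88) = 02ec

1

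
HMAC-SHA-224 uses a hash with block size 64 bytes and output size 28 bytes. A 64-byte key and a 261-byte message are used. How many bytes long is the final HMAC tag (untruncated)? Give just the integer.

28

The tag is one SHA-224 digest: 28 bytes.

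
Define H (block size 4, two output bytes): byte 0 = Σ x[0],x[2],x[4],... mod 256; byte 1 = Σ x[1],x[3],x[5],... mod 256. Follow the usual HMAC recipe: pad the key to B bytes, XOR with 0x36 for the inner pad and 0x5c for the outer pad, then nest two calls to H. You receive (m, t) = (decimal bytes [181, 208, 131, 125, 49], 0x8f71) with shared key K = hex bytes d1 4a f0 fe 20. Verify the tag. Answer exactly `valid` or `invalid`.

valid

Key hex bytes d1 4a f0 fe 20 is 5 bytes > B = 4, so hash it first: H(key) = e1 48, then zero-pad to 4 bytes: K' = e1 48 00 00.
K' ⊕ ipad = d7 7e 36 36; K' ⊕ opad = bd 14 5c 5c.
Inner hash: even-index sum = 630 mod 256 = 118; odd-index sum = 513 mod 256 = 1 → 76 01.
Outer hash (recomputed tag): even-index sum = 399 mod 256 = 143; odd-index sum = 113 mod 256 = 113 → 8f 71.
Recomputed tag = 8f71; claimed = 8f71 → match.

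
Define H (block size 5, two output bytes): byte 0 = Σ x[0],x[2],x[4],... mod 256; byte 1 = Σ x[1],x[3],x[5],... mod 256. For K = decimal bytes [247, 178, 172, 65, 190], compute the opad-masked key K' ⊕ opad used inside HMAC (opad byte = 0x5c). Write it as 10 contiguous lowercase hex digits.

Key decimal bytes [247, 178, 172, 65, 190] = f7 b2 ac 41 be is exactly B = 5 bytes: K' = f7 b2 ac 41 be.
XOR each byte with 0x5c: f7⊕5c=ab, b2⊕5c=ee, ac⊕5c=f0, 41⊕5c=1d, be⊕5c=e2.

abeef01de2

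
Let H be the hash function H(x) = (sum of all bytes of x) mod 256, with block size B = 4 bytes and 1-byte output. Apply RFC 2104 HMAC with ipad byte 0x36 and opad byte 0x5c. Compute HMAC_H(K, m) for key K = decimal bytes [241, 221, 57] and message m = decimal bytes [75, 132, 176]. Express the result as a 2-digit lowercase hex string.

Key decimal bytes [241, 221, 57] = f1 dd 39 is 3 bytes ≤ B = 4; zero-pad to 4 bytes: K' = f1 dd 39 00.
K' ⊕ ipad = c7 eb 0f 36.  K' ⊕ opad = ad 81 65 5c.
Inner input = (K'⊕ipad) ∥ m = c7 eb 0f 36 ∥ 4b 84 b0.
Inner hash: sum = 199+235+15+54+75+132+176 = 886; mod 256 = 118 → 76.
Outer input = (K'⊕opad) ∥ inner = ad 81 65 5c ∥ 76.
Outer hash (tag): sum = 173+129+101+92+118 = 613; mod 256 = 101 → 65.

65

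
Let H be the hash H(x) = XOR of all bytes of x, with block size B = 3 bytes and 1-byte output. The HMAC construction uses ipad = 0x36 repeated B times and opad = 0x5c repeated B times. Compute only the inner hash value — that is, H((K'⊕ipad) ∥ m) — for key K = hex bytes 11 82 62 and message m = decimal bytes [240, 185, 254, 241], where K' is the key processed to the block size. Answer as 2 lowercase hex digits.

81

Key hex bytes 11 82 62 is exactly B = 3 bytes: K' = 11 82 62.
K' ⊕ ipad = 27 b4 54.
Inner input = 27 b4 54 ∥ f0 b9 fe f1.
Inner hash: XOR 27⊕b4⊕54⊕f0⊕b9⊕fe⊕f1 = 81.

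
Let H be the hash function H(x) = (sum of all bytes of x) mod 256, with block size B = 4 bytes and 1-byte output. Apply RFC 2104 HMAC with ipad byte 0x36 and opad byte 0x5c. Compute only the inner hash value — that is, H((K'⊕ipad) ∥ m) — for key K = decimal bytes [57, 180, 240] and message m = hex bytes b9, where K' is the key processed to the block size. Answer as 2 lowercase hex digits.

46

Key decimal bytes [57, 180, 240] = 39 b4 f0 is 3 bytes ≤ B = 4; zero-pad to 4 bytes: K' = 39 b4 f0 00.
K' ⊕ ipad = 0f 82 c6 36.
Inner input = 0f 82 c6 36 ∥ b9.
Inner hash: sum = 15+130+198+54+185 = 582; mod 256 = 70 → 46.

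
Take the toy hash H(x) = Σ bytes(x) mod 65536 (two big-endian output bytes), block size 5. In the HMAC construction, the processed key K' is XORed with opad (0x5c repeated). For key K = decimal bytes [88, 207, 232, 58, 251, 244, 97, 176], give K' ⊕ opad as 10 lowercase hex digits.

59155c5c5c

Key decimal bytes [88, 207, 232, 58, 251, 244, 97, 176] = 58 cf e8 3a fb f4 61 b0 is 8 bytes > B = 5, so hash it first: H(key) = 05 49, then zero-pad to 5 bytes: K' = 05 49 00 00 00.
XOR each byte with 0x5c: 05⊕5c=59, 49⊕5c=15, 00⊕5c=5c, 00⊕5c=5c, 00⊕5c=5c.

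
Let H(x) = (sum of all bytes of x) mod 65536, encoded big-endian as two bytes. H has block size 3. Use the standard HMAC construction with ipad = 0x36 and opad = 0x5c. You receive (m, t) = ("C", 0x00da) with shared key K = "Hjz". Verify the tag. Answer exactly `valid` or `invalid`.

Key "Hjz" = 48 6a 7a is exactly B = 3 bytes: K' = 48 6a 7a.
K' ⊕ ipad = 7e 5c 4c; K' ⊕ opad = 14 36 26.
Inner hash: sum = 126+92+76+67 = 361 → 01 69.
Outer hash (recomputed tag): sum = 20+54+38+1+105 = 218 → 00 da.
Recomputed tag = 00da; claimed = 00da → match.

valid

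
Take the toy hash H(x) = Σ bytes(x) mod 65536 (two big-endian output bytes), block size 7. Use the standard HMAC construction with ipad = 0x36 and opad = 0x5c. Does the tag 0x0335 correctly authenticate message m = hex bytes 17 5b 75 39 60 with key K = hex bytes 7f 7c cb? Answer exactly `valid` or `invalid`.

Key hex bytes 7f 7c cb is 3 bytes ≤ B = 7; zero-pad to 7 bytes: K' = 7f 7c cb 00 00 00 00.
K' ⊕ ipad = 49 4a fd 36 36 36 36; K' ⊕ opad = 23 20 97 5c 5c 5c 5c.
Inner hash: sum = 73+74+253+54+54+54+54+23+91+117+57+96 = 1000 → 03 e8.
Outer hash (recomputed tag): sum = 35+32+151+92+92+92+92+3+232 = 821 → 03 35.
Recomputed tag = 0335; claimed = 0335 → match.

valid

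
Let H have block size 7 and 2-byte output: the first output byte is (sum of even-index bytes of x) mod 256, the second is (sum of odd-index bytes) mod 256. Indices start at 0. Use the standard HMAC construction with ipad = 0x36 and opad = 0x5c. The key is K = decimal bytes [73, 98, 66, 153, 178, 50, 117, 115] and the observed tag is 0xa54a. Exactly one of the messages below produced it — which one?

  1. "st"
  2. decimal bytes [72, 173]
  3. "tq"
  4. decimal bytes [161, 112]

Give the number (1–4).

Key decimal bytes [73, 98, 66, 153, 178, 50, 117, 115] = 49 62 42 99 b2 32 75 73 is 8 bytes > B = 7, so hash it first: H(key) = b2 a0, then zero-pad to 7 bytes: K' = b2 a0 00 00 00 00 00.
K' ⊕ ipad = 84 96 36 36 36 36 36; K' ⊕ opad = ee fc 5c 5c 5c 5c 5c.
m1: inner = H(84 96 36 36 36 36 36 73 74) = 9a 75; tag = H(ee fc 5c 5c 5c 5c 5c 9a 75) = 774e
m2: inner = H(84 96 36 36 36 36 36 48 ad) = d3 4a; tag = H(ee fc 5c 5c 5c 5c 5c d3 4a) = 4c87
m3: inner = H(84 96 36 36 36 36 36 74 71) = 97 76; tag = H(ee fc 5c 5c 5c 5c 5c 97 76) = 784b
m4: inner = H(84 96 36 36 36 36 36 a1 70) = 96 a3; tag = H(ee fc 5c 5c 5c 5c 5c 96 a3) = a54a ← matches

4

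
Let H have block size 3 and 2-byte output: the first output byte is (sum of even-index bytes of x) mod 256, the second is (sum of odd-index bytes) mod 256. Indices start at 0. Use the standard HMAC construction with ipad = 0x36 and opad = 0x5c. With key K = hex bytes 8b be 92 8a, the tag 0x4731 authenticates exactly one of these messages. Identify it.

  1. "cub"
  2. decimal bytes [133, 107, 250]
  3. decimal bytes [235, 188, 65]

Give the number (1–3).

Key hex bytes 8b be 92 8a is 4 bytes > B = 3, so hash it first: H(key) = 1d 48, then zero-pad to 3 bytes: K' = 1d 48 00.
K' ⊕ ipad = 2b 7e 36; K' ⊕ opad = 41 14 5c.
m1: inner = H(2b 7e 36 63 75 62) = d6 43; tag = H(41 14 5c d6 43) = e0ea
m2: inner = H(2b 7e 36 85 6b fa) = cc fd; tag = H(41 14 5c cc fd) = 9ae0
m3: inner = H(2b 7e 36 eb bc 41) = 1d aa; tag = H(41 14 5c 1d aa) = 4731 ← matches

3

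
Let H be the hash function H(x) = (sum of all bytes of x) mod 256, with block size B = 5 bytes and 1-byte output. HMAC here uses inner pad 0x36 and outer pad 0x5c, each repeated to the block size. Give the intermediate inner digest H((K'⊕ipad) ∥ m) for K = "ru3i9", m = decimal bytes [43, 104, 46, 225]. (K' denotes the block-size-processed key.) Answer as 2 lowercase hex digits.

Key "ru3i9" = 72 75 33 69 39 is exactly B = 5 bytes: K' = 72 75 33 69 39.
K' ⊕ ipad = 44 43 05 5f 0f.
Inner input = 44 43 05 5f 0f ∥ 2b 68 2e e1.
Inner hash: sum = 68+67+5+95+15+43+104+46+225 = 668; mod 256 = 156 → 9c.

9c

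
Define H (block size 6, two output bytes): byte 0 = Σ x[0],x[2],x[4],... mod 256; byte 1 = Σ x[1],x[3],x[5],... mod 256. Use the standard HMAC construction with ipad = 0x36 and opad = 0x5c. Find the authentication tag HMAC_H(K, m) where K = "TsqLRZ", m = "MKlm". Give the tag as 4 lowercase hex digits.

Key "TsqLRZ" = 54 73 71 4c 52 5a is exactly B = 6 bytes: K' = 54 73 71 4c 52 5a.
K' ⊕ ipad = 62 45 47 7a 64 6c.  K' ⊕ opad = 08 2f 2d 10 0e 06.
Inner input = (K'⊕ipad) ∥ m = 62 45 47 7a 64 6c ∥ 4d 4b 6c 6d.
Inner hash: even-index sum = 454 mod 256 = 198; odd-index sum = 483 mod 256 = 227 → c6 e3.
Outer input = (K'⊕opad) ∥ inner = 08 2f 2d 10 0e 06 ∥ c6 e3.
Outer hash (tag): even-index sum = 265 mod 256 = 9; odd-index sum = 296 mod 256 = 40 → 09 28.

0928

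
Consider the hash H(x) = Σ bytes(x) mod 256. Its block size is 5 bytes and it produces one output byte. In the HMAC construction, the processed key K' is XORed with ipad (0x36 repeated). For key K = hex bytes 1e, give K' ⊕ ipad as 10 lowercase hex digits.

2836363636

Key hex bytes 1e is 1 byte ≤ B = 5; zero-pad to 5 bytes: K' = 1e 00 00 00 00.
XOR each byte with 0x36: 1e⊕36=28, 00⊕36=36, 00⊕36=36, 00⊕36=36, 00⊕36=36.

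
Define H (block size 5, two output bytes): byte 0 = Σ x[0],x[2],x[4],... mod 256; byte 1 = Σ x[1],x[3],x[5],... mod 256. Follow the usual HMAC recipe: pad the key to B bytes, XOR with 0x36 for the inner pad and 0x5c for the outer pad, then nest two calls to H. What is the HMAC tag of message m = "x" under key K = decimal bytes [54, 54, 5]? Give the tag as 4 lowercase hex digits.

Key decimal bytes [54, 54, 5] = 36 36 05 is 3 bytes ≤ B = 5; zero-pad to 5 bytes: K' = 36 36 05 00 00.
K' ⊕ ipad = 00 00 33 36 36.  K' ⊕ opad = 6a 6a 59 5c 5c.
Inner input = (K'⊕ipad) ∥ m = 00 00 33 36 36 ∥ 78.
Inner hash: even-index sum = 105 mod 256 = 105; odd-index sum = 174 mod 256 = 174 → 69 ae.
Outer input = (K'⊕opad) ∥ inner = 6a 6a 59 5c 5c ∥ 69 ae.
Outer hash (tag): even-index sum = 461 mod 256 = 205; odd-index sum = 303 mod 256 = 47 → cd 2f.

cd2f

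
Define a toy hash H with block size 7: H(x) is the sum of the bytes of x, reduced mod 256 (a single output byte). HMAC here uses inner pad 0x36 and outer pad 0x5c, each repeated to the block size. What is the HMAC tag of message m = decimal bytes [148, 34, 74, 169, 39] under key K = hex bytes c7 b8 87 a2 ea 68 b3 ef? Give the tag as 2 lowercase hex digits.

a6

Key hex bytes c7 b8 87 a2 ea 68 b3 ef is 8 bytes > B = 7, so hash it first: H(key) = 9c, then zero-pad to 7 bytes: K' = 9c 00 00 00 00 00 00.
K' ⊕ ipad = aa 36 36 36 36 36 36.  K' ⊕ opad = c0 5c 5c 5c 5c 5c 5c.
Inner input = (K'⊕ipad) ∥ m = aa 36 36 36 36 36 36 ∥ 94 22 4a a9 27.
Inner hash: sum = 170+54+54+54+54+54+54+148+34+74+169+39 = 958; mod 256 = 190 → be.
Outer input = (K'⊕opad) ∥ inner = c0 5c 5c 5c 5c 5c 5c ∥ be.
Outer hash (tag): sum = 192+92+92+92+92+92+92+190 = 934; mod 256 = 166 → a6.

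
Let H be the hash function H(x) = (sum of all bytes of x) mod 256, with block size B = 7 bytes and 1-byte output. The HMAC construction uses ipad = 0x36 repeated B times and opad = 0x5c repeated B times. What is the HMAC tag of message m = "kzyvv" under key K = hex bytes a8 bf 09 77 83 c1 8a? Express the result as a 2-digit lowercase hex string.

Key hex bytes a8 bf 09 77 83 c1 8a is exactly B = 7 bytes: K' = a8 bf 09 77 83 c1 8a.
K' ⊕ ipad = 9e 89 3f 41 b5 f7 bc.  K' ⊕ opad = f4 e3 55 2b df 9d d6.
Inner input = (K'⊕ipad) ∥ m = 9e 89 3f 41 b5 f7 bc ∥ 6b 7a 79 76 76.
Inner hash: sum = 158+137+63+65+181+247+188+107+122+121+118+118 = 1625; mod 256 = 89 → 59.
Outer input = (K'⊕opad) ∥ inner = f4 e3 55 2b df 9d d6 ∥ 59.
Outer hash (tag): sum = 244+227+85+43+223+157+214+89 = 1282; mod 256 = 2 → 02.

02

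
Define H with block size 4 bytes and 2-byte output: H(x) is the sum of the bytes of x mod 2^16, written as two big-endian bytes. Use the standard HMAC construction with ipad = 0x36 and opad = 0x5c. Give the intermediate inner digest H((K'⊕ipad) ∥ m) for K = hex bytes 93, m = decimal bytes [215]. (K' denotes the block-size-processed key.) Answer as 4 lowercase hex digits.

021e

Key hex bytes 93 is 1 byte ≤ B = 4; zero-pad to 4 bytes: K' = 93 00 00 00.
K' ⊕ ipad = a5 36 36 36.
Inner input = a5 36 36 36 ∥ d7.
Inner hash: sum = 165+54+54+54+215 = 542 → 02 1e.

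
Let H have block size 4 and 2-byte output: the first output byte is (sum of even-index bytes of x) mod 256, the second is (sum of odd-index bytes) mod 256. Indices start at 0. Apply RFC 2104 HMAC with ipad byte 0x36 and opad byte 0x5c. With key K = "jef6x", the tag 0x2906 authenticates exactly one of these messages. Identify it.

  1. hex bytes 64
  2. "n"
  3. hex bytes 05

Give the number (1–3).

Key "jef6x" = 6a 65 66 36 78 is 5 bytes > B = 4, so hash it first: H(key) = 48 9b, then zero-pad to 4 bytes: K' = 48 9b 00 00.
K' ⊕ ipad = 7e ad 36 36; K' ⊕ opad = 14 c7 5c 5c.
m1: inner = H(7e ad 36 36 64) = 18 e3; tag = H(14 c7 5c 5c 18 e3) = 8806
m2: inner = H(7e ad 36 36 6e) = 22 e3; tag = H(14 c7 5c 5c 22 e3) = 9206
m3: inner = H(7e ad 36 36 05) = b9 e3; tag = H(14 c7 5c 5c b9 e3) = 2906 ← matches

3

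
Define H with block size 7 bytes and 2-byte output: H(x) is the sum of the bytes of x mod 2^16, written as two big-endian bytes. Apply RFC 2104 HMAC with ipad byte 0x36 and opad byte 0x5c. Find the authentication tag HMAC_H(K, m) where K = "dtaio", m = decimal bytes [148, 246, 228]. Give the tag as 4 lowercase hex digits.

023e

Key "dtaio" = 64 74 61 69 6f is 5 bytes ≤ B = 7; zero-pad to 7 bytes: K' = 64 74 61 69 6f 00 00.
K' ⊕ ipad = 52 42 57 5f 59 36 36.  K' ⊕ opad = 38 28 3d 35 33 5c 5c.
Inner input = (K'⊕ipad) ∥ m = 52 42 57 5f 59 36 36 ∥ 94 f6 e4.
Inner hash: sum = 82+66+87+95+89+54+54+148+246+228 = 1149 → 04 7d.
Outer input = (K'⊕opad) ∥ inner = 38 28 3d 35 33 5c 5c ∥ 04 7d.
Outer hash (tag): sum = 56+40+61+53+51+92+92+4+125 = 574 → 02 3e.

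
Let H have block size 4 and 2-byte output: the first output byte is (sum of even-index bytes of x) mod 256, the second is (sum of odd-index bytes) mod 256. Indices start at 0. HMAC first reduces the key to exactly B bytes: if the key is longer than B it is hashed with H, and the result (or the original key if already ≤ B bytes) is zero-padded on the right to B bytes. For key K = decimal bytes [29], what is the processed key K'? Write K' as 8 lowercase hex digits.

Key decimal bytes [29] = 1d is 1 byte ≤ B = 4; zero-pad to 4 bytes: K' = 1d 00 00 00.

1d000000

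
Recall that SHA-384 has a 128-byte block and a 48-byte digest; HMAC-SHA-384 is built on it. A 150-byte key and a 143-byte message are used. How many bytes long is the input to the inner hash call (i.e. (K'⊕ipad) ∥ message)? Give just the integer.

271

Key is 150 > 128 bytes, so it is hashed to 48 bytes then zero-padded to 128: |K'| = 128.
Inner input = (K'⊕ipad) ∥ m → 128 + 143 = 271 bytes.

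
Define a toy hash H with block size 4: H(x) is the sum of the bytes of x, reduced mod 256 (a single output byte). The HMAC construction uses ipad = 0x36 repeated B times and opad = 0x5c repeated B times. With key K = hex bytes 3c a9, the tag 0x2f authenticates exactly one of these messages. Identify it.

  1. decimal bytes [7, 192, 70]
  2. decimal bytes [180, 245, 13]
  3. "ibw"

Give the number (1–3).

1

Key hex bytes 3c a9 is 2 bytes ≤ B = 4; zero-pad to 4 bytes: K' = 3c a9 00 00.
K' ⊕ ipad = 0a 9f 36 36; K' ⊕ opad = 60 f5 5c 5c.
m1: inner = H(0a 9f 36 36 07 c0 46) = 22; tag = H(60 f5 5c 5c 22) = 2f ← matches
m2: inner = H(0a 9f 36 36 b4 f5 0d) = cb; tag = H(60 f5 5c 5c cb) = d8
m3: inner = H(0a 9f 36 36 69 62 77) = 57; tag = H(60 f5 5c 5c 57) = 64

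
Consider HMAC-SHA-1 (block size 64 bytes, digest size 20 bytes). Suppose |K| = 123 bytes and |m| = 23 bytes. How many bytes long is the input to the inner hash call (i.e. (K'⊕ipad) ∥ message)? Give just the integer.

87

Key is 123 > 64 bytes, so it is hashed to 20 bytes then zero-padded to 64: |K'| = 64.
Inner input = (K'⊕ipad) ∥ m → 64 + 23 = 87 bytes.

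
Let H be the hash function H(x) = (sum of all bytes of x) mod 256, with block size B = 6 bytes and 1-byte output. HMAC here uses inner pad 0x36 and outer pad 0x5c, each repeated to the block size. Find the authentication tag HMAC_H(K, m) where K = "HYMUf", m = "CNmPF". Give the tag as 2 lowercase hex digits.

ae

Key "HYMUf" = 48 59 4d 55 66 is 5 bytes ≤ B = 6; zero-pad to 6 bytes: K' = 48 59 4d 55 66 00.
K' ⊕ ipad = 7e 6f 7b 63 50 36.  K' ⊕ opad = 14 05 11 09 3a 5c.
Inner input = (K'⊕ipad) ∥ m = 7e 6f 7b 63 50 36 ∥ 43 4e 6d 50 46.
Inner hash: sum = 126+111+123+99+80+54+67+78+109+80+70 = 997; mod 256 = 229 → e5.
Outer input = (K'⊕opad) ∥ inner = 14 05 11 09 3a 5c ∥ e5.
Outer hash (tag): sum = 20+5+17+9+58+92+229 = 430; mod 256 = 174 → ae.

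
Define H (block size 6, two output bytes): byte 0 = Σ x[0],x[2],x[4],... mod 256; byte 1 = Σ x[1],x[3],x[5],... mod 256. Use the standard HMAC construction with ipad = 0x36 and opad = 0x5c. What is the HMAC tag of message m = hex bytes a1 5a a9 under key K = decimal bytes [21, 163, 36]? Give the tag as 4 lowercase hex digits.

d212

Key decimal bytes [21, 163, 36] = 15 a3 24 is 3 bytes ≤ B = 6; zero-pad to 6 bytes: K' = 15 a3 24 00 00 00.
K' ⊕ ipad = 23 95 12 36 36 36.  K' ⊕ opad = 49 ff 78 5c 5c 5c.
Inner input = (K'⊕ipad) ∥ m = 23 95 12 36 36 36 ∥ a1 5a a9.
Inner hash: even-index sum = 437 mod 256 = 181; odd-index sum = 347 mod 256 = 91 → b5 5b.
Outer input = (K'⊕opad) ∥ inner = 49 ff 78 5c 5c 5c ∥ b5 5b.
Outer hash (tag): even-index sum = 466 mod 256 = 210; odd-index sum = 530 mod 256 = 18 → d2 12.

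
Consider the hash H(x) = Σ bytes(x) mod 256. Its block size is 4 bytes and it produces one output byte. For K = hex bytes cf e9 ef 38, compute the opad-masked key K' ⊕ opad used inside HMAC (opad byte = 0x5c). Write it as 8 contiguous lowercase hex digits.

Key hex bytes cf e9 ef 38 is exactly B = 4 bytes: K' = cf e9 ef 38.
XOR each byte with 0x5c: cf⊕5c=93, e9⊕5c=b5, ef⊕5c=b3, 38⊕5c=64.

93b5b364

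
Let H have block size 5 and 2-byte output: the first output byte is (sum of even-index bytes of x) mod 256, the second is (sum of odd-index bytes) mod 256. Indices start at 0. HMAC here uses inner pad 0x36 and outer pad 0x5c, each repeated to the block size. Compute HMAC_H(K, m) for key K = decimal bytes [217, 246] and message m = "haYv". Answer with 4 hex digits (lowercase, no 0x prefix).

Key decimal bytes [217, 246] = d9 f6 is 2 bytes ≤ B = 5; zero-pad to 5 bytes: K' = d9 f6 00 00 00.
K' ⊕ ipad = ef c0 36 36 36.  K' ⊕ opad = 85 aa 5c 5c 5c.
Inner input = (K'⊕ipad) ∥ m = ef c0 36 36 36 ∥ 68 61 59 76.
Inner hash: even-index sum = 562 mod 256 = 50; odd-index sum = 439 mod 256 = 183 → 32 b7.
Outer input = (K'⊕opad) ∥ inner = 85 aa 5c 5c 5c ∥ 32 b7.
Outer hash (tag): even-index sum = 500 mod 256 = 244; odd-index sum = 312 mod 256 = 56 → f4 38.

f438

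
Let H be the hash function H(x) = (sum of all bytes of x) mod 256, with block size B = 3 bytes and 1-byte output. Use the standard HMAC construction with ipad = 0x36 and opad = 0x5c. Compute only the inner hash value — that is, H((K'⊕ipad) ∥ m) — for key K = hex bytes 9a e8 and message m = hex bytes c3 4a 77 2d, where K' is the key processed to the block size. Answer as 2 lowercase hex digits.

71

Key hex bytes 9a e8 is 2 bytes ≤ B = 3; zero-pad to 3 bytes: K' = 9a e8 00.
K' ⊕ ipad = ac de 36.
Inner input = ac de 36 ∥ c3 4a 77 2d.
Inner hash: sum = 172+222+54+195+74+119+45 = 881; mod 256 = 113 → 71.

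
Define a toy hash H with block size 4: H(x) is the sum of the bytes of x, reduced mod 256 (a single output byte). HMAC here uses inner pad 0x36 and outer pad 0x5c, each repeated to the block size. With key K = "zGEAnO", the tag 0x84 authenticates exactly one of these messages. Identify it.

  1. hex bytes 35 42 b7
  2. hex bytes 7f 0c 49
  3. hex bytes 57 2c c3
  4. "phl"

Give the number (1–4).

Key "zGEAnO" = 7a 47 45 41 6e 4f is 6 bytes > B = 4, so hash it first: H(key) = 04, then zero-pad to 4 bytes: K' = 04 00 00 00.
K' ⊕ ipad = 32 36 36 36; K' ⊕ opad = 58 5c 5c 5c.
m1: inner = H(32 36 36 36 35 42 b7) = 02; tag = H(58 5c 5c 5c 02) = 6e
m2: inner = H(32 36 36 36 7f 0c 49) = a8; tag = H(58 5c 5c 5c a8) = 14
m3: inner = H(32 36 36 36 57 2c c3) = 1a; tag = H(58 5c 5c 5c 1a) = 86
m4: inner = H(32 36 36 36 70 68 6c) = 18; tag = H(58 5c 5c 5c 18) = 84 ← matches

4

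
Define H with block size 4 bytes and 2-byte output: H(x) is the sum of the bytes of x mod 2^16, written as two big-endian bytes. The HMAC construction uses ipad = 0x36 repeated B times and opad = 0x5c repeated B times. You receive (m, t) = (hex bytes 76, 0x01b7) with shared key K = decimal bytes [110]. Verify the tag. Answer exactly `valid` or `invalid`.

Key decimal bytes [110] = 6e is 1 byte ≤ B = 4; zero-pad to 4 bytes: K' = 6e 00 00 00.
K' ⊕ ipad = 58 36 36 36; K' ⊕ opad = 32 5c 5c 5c.
Inner hash: sum = 88+54+54+54+118 = 368 → 01 70.
Outer hash (recomputed tag): sum = 50+92+92+92+1+112 = 439 → 01 b7.
Recomputed tag = 01b7; claimed = 01b7 → match.

valid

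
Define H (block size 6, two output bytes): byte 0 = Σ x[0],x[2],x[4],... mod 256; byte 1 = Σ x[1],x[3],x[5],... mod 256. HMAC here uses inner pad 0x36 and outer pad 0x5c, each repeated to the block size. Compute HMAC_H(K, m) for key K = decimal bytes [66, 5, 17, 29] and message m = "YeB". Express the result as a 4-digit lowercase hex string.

33ef

Key decimal bytes [66, 5, 17, 29] = 42 05 11 1d is 4 bytes ≤ B = 6; zero-pad to 6 bytes: K' = 42 05 11 1d 00 00.
K' ⊕ ipad = 74 33 27 2b 36 36.  K' ⊕ opad = 1e 59 4d 41 5c 5c.
Inner input = (K'⊕ipad) ∥ m = 74 33 27 2b 36 36 ∥ 59 65 42.
Inner hash: even-index sum = 364 mod 256 = 108; odd-index sum = 249 mod 256 = 249 → 6c f9.
Outer input = (K'⊕opad) ∥ inner = 1e 59 4d 41 5c 5c ∥ 6c f9.
Outer hash (tag): even-index sum = 307 mod 256 = 51; odd-index sum = 495 mod 256 = 239 → 33 ef.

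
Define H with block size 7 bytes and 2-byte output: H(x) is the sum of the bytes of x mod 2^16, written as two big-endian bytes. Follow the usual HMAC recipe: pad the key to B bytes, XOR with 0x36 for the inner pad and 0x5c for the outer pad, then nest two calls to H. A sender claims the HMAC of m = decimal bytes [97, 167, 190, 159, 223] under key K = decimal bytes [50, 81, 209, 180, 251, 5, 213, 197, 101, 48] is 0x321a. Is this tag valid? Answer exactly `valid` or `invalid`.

Key decimal bytes [50, 81, 209, 180, 251, 5, 213, 197, 101, 48] = 32 51 d1 b4 fb 05 d5 c5 65 30 is 10 bytes > B = 7, so hash it first: H(key) = 05 37, then zero-pad to 7 bytes: K' = 05 37 00 00 00 00 00.
K' ⊕ ipad = 33 01 36 36 36 36 36; K' ⊕ opad = 59 6b 5c 5c 5c 5c 5c.
Inner hash: sum = 51+1+54+54+54+54+54+97+167+190+159+223 = 1158 → 04 86.
Outer hash (recomputed tag): sum = 89+107+92+92+92+92+92+4+134 = 794 → 03 1a.
Recomputed tag = 031a; claimed = 321a → mismatch.

invalid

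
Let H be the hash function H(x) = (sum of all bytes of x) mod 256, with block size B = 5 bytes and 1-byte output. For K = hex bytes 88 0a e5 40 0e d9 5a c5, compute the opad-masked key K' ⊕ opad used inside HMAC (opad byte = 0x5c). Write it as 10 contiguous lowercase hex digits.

e15c5c5c5c

Key hex bytes 88 0a e5 40 0e d9 5a c5 is 8 bytes > B = 5, so hash it first: H(key) = bd, then zero-pad to 5 bytes: K' = bd 00 00 00 00.
XOR each byte with 0x5c: bd⊕5c=e1, 00⊕5c=5c, 00⊕5c=5c, 00⊕5c=5c, 00⊕5c=5c.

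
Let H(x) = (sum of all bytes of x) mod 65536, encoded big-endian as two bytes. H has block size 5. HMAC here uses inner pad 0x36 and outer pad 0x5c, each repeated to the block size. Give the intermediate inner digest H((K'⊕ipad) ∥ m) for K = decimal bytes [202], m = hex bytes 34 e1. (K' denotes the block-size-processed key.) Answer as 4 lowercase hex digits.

Key decimal bytes [202] = ca is 1 byte ≤ B = 5; zero-pad to 5 bytes: K' = ca 00 00 00 00.
K' ⊕ ipad = fc 36 36 36 36.
Inner input = fc 36 36 36 36 ∥ 34 e1.
Inner hash: sum = 252+54+54+54+54+52+225 = 745 → 02 e9.

02e9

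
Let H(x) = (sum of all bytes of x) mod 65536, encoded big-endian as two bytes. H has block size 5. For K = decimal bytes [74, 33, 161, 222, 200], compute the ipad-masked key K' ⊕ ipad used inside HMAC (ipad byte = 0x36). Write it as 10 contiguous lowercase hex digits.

7c1797e8fe

Key decimal bytes [74, 33, 161, 222, 200] = 4a 21 a1 de c8 is exactly B = 5 bytes: K' = 4a 21 a1 de c8.
XOR each byte with 0x36: 4a⊕36=7c, 21⊕36=17, a1⊕36=97, de⊕36=e8, c8⊕36=fe.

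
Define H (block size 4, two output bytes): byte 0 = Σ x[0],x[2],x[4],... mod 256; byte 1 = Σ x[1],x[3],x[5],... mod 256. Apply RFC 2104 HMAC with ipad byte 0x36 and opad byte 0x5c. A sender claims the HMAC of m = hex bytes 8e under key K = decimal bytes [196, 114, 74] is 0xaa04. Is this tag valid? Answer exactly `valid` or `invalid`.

Key decimal bytes [196, 114, 74] = c4 72 4a is 3 bytes ≤ B = 4; zero-pad to 4 bytes: K' = c4 72 4a 00.
K' ⊕ ipad = f2 44 7c 36; K' ⊕ opad = 98 2e 16 5c.
Inner hash: even-index sum = 508 mod 256 = 252; odd-index sum = 122 mod 256 = 122 → fc 7a.
Outer hash (recomputed tag): even-index sum = 426 mod 256 = 170; odd-index sum = 260 mod 256 = 4 → aa 04.
Recomputed tag = aa04; claimed = aa04 → match.

valid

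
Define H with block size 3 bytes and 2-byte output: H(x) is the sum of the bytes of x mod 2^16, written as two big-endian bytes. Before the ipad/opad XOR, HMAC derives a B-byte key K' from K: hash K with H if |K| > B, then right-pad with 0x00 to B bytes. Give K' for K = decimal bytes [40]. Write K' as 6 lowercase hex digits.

Key decimal bytes [40] = 28 is 1 byte ≤ B = 3; zero-pad to 3 bytes: K' = 28 00 00.

280000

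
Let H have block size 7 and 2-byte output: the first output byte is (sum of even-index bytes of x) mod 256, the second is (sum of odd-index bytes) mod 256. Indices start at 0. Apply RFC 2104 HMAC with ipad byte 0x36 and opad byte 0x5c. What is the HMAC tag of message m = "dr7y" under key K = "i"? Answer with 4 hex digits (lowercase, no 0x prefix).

Key "i" = 69 is 1 byte ≤ B = 7; zero-pad to 7 bytes: K' = 69 00 00 00 00 00 00.
K' ⊕ ipad = 5f 36 36 36 36 36 36.  K' ⊕ opad = 35 5c 5c 5c 5c 5c 5c.
Inner input = (K'⊕ipad) ∥ m = 5f 36 36 36 36 36 36 ∥ 64 72 37 79.
Inner hash: even-index sum = 492 mod 256 = 236; odd-index sum = 317 mod 256 = 61 → ec 3d.
Outer input = (K'⊕opad) ∥ inner = 35 5c 5c 5c 5c 5c 5c ∥ ec 3d.
Outer hash (tag): even-index sum = 390 mod 256 = 134; odd-index sum = 512 mod 256 = 0 → 86 00.

8600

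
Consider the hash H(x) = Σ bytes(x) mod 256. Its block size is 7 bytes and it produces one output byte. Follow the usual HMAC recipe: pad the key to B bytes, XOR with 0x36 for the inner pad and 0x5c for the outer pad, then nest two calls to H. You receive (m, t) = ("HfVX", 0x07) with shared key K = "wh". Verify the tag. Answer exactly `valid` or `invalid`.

invalid

Key "wh" = 77 68 is 2 bytes ≤ B = 7; zero-pad to 7 bytes: K' = 77 68 00 00 00 00 00.
K' ⊕ ipad = 41 5e 36 36 36 36 36; K' ⊕ opad = 2b 34 5c 5c 5c 5c 5c.
Inner hash: sum = 65+94+54+54+54+54+54+72+102+86+88 = 777; mod 256 = 9 → 09.
Outer hash (recomputed tag): sum = 43+52+92+92+92+92+92+9 = 564; mod 256 = 52 → 34.
Recomputed tag = 34; claimed = 07 → mismatch.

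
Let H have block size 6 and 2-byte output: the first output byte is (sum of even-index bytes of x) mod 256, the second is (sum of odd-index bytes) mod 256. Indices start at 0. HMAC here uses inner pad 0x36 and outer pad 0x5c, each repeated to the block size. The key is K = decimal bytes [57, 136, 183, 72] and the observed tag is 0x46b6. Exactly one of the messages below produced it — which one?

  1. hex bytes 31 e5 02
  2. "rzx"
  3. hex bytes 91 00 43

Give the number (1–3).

Key decimal bytes [57, 136, 183, 72] = 39 88 b7 48 is 4 bytes ≤ B = 6; zero-pad to 6 bytes: K' = 39 88 b7 48 00 00.
K' ⊕ ipad = 0f be 81 7e 36 36; K' ⊕ opad = 65 d4 eb 14 5c 5c.
m1: inner = H(0f be 81 7e 36 36 31 e5 02) = f9 57; tag = H(65 d4 eb 14 5c 5c f9 57) = a59b
m2: inner = H(0f be 81 7e 36 36 72 7a 78) = b0 ec; tag = H(65 d4 eb 14 5c 5c b0 ec) = 5c30
m3: inner = H(0f be 81 7e 36 36 91 00 43) = 9a 72; tag = H(65 d4 eb 14 5c 5c 9a 72) = 46b6 ← matches

3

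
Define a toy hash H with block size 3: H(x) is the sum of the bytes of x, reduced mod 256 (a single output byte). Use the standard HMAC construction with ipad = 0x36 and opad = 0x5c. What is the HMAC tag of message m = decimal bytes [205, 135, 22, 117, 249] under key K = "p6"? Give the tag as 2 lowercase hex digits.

Key "p6" = 70 36 is 2 bytes ≤ B = 3; zero-pad to 3 bytes: K' = 70 36 00.
K' ⊕ ipad = 46 00 36.  K' ⊕ opad = 2c 6a 5c.
Inner input = (K'⊕ipad) ∥ m = 46 00 36 ∥ cd 87 16 75 f9.
Inner hash: sum = 70+0+54+205+135+22+117+249 = 852; mod 256 = 84 → 54.
Outer input = (K'⊕opad) ∥ inner = 2c 6a 5c ∥ 54.
Outer hash (tag): sum = 44+106+92+84 = 326; mod 256 = 70 → 46.

46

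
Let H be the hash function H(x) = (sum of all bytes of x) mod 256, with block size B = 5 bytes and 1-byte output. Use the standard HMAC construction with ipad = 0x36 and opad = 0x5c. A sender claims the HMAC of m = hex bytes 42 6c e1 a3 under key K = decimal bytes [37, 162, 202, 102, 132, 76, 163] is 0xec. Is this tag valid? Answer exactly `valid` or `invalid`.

Key decimal bytes [37, 162, 202, 102, 132, 76, 163] = 25 a2 ca 66 84 4c a3 is 7 bytes > B = 5, so hash it first: H(key) = 6a, then zero-pad to 5 bytes: K' = 6a 00 00 00 00.
K' ⊕ ipad = 5c 36 36 36 36; K' ⊕ opad = 36 5c 5c 5c 5c.
Inner hash: sum = 92+54+54+54+54+66+108+225+163 = 870; mod 256 = 102 → 66.
Outer hash (recomputed tag): sum = 54+92+92+92+92+102 = 524; mod 256 = 12 → 0c.
Recomputed tag = 0c; claimed = ec → mismatch.

invalid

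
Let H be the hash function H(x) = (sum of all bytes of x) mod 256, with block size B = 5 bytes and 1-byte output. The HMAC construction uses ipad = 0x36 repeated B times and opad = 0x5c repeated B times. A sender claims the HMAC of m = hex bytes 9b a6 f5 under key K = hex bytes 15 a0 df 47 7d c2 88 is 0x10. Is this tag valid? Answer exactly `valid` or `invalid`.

Key hex bytes 15 a0 df 47 7d c2 88 is 7 bytes > B = 5, so hash it first: H(key) = a2, then zero-pad to 5 bytes: K' = a2 00 00 00 00.
K' ⊕ ipad = 94 36 36 36 36; K' ⊕ opad = fe 5c 5c 5c 5c.
Inner hash: sum = 148+54+54+54+54+155+166+245 = 930; mod 256 = 162 → a2.
Outer hash (recomputed tag): sum = 254+92+92+92+92+162 = 784; mod 256 = 16 → 10.
Recomputed tag = 10; claimed = 10 → match.

valid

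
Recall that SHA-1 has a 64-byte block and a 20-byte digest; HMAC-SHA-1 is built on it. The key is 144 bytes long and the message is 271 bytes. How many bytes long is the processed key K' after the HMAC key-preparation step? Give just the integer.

64

Key is 144 > 64 bytes, so it is hashed to 20 bytes then zero-padded to 64: |K'| = 64.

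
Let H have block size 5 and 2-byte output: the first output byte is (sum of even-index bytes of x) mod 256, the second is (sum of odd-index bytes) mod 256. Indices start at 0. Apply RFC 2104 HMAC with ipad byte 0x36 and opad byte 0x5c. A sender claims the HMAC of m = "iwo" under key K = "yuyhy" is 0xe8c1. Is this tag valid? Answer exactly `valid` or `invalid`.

Key "yuyhy" = 79 75 79 68 79 is exactly B = 5 bytes: K' = 79 75 79 68 79.
K' ⊕ ipad = 4f 43 4f 5e 4f; K' ⊕ opad = 25 29 25 34 25.
Inner hash: even-index sum = 356 mod 256 = 100; odd-index sum = 377 mod 256 = 121 → 64 79.
Outer hash (recomputed tag): even-index sum = 232 mod 256 = 232; odd-index sum = 193 mod 256 = 193 → e8 c1.
Recomputed tag = e8c1; claimed = e8c1 → match.

valid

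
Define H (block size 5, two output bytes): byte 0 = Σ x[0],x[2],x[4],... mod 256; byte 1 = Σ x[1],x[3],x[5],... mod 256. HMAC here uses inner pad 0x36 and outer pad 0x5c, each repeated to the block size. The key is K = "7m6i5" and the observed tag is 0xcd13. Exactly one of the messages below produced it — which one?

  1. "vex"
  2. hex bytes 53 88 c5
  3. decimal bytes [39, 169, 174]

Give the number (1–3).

3

Key "7m6i5" = 37 6d 36 69 35 is exactly B = 5 bytes: K' = 37 6d 36 69 35.
K' ⊕ ipad = 01 5b 00 5f 03; K' ⊕ opad = 6b 31 6a 35 69.
m1: inner = H(01 5b 00 5f 03 76 65 78) = 69 a8; tag = H(6b 31 6a 35 69 69 a8) = e6cf
m2: inner = H(01 5b 00 5f 03 53 88 c5) = 8c d2; tag = H(6b 31 6a 35 69 8c d2) = 10f2
m3: inner = H(01 5b 00 5f 03 27 a9 ae) = ad 8f; tag = H(6b 31 6a 35 69 ad 8f) = cd13 ← matches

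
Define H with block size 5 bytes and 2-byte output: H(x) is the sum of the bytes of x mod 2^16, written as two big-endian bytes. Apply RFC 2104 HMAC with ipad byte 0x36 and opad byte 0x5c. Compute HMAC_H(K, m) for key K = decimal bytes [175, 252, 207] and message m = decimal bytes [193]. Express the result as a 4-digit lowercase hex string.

Key decimal bytes [175, 252, 207] = af fc cf is 3 bytes ≤ B = 5; zero-pad to 5 bytes: K' = af fc cf 00 00.
K' ⊕ ipad = 99 ca f9 36 36.  K' ⊕ opad = f3 a0 93 5c 5c.
Inner input = (K'⊕ipad) ∥ m = 99 ca f9 36 36 ∥ c1.
Inner hash: sum = 153+202+249+54+54+193 = 905 → 03 89.
Outer input = (K'⊕opad) ∥ inner = f3 a0 93 5c 5c ∥ 03 89.
Outer hash (tag): sum = 243+160+147+92+92+3+137 = 874 → 03 6a.

036a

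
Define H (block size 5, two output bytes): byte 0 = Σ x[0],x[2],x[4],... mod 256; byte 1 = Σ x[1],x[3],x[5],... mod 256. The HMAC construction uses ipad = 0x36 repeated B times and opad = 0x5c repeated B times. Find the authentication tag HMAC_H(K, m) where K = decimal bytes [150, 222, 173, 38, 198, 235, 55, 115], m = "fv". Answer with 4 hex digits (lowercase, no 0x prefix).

Key decimal bytes [150, 222, 173, 38, 198, 235, 55, 115] = 96 de ad 26 c6 eb 37 73 is 8 bytes > B = 5, so hash it first: H(key) = 40 62, then zero-pad to 5 bytes: K' = 40 62 00 00 00.
K' ⊕ ipad = 76 54 36 36 36.  K' ⊕ opad = 1c 3e 5c 5c 5c.
Inner input = (K'⊕ipad) ∥ m = 76 54 36 36 36 ∥ 66 76.
Inner hash: even-index sum = 344 mod 256 = 88; odd-index sum = 240 mod 256 = 240 → 58 f0.
Outer input = (K'⊕opad) ∥ inner = 1c 3e 5c 5c 5c ∥ 58 f0.
Outer hash (tag): even-index sum = 452 mod 256 = 196; odd-index sum = 242 mod 256 = 242 → c4 f2.

c4f2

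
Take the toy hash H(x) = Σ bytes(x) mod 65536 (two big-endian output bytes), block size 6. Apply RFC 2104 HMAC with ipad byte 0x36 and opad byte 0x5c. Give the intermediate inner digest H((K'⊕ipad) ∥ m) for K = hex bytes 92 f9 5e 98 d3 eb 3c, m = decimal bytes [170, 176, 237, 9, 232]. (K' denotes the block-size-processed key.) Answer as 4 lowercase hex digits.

Key hex bytes 92 f9 5e 98 d3 eb 3c is 7 bytes > B = 6, so hash it first: H(key) = 04 7b, then zero-pad to 6 bytes: K' = 04 7b 00 00 00 00.
K' ⊕ ipad = 32 4d 36 36 36 36.
Inner input = 32 4d 36 36 36 36 ∥ aa b0 ed 09 e8.
Inner hash: sum = 50+77+54+54+54+54+170+176+237+9+232 = 1167 → 04 8f.

048f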